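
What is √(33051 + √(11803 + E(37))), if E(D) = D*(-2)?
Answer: √(33051 + √11729) ≈ 182.10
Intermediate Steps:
E(D) = -2*D
√(33051 + √(11803 + E(37))) = √(33051 + √(11803 - 2*37)) = √(33051 + √(11803 - 74)) = √(33051 + √11729)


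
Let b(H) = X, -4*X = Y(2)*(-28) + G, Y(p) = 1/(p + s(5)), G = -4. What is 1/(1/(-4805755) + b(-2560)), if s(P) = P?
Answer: 4805755/9611509 ≈ 0.50000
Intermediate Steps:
Y(p) = 1/(5 + p) (Y(p) = 1/(p + 5) = 1/(5 + p))
X = 2 (X = -(-28/(5 + 2) - 4)/4 = -(-28/7 - 4)/4 = -((⅐)*(-28) - 4)/4 = -(-4 - 4)/4 = -¼*(-8) = 2)
b(H) = 2
1/(1/(-4805755) + b(-2560)) = 1/(1/(-4805755) + 2) = 1/(-1/4805755 + 2) = 1/(9611509/4805755) = 4805755/9611509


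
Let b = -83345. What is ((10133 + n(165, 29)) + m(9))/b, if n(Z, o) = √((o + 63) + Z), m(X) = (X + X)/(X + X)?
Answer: -10134/83345 - √257/83345 ≈ -0.12178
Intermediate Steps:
m(X) = 1 (m(X) = (2*X)/((2*X)) = (2*X)*(1/(2*X)) = 1)
n(Z, o) = √(63 + Z + o) (n(Z, o) = √((63 + o) + Z) = √(63 + Z + o))
((10133 + n(165, 29)) + m(9))/b = ((10133 + √(63 + 165 + 29)) + 1)/(-83345) = ((10133 + √257) + 1)*(-1/83345) = (10134 + √257)*(-1/83345) = -10134/83345 - √257/83345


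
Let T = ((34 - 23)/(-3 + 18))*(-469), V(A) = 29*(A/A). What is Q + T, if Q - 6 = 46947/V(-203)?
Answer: 557204/435 ≈ 1280.9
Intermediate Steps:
V(A) = 29 (V(A) = 29*1 = 29)
Q = 47121/29 (Q = 6 + 46947/29 = 47121/29 ≈ 1624.9)
T = -5159/15 (T = (11/15)*(-469) = -5159/15 ≈ -343.93)
Q + T = 47121/29 - 5159/15 = 557204/435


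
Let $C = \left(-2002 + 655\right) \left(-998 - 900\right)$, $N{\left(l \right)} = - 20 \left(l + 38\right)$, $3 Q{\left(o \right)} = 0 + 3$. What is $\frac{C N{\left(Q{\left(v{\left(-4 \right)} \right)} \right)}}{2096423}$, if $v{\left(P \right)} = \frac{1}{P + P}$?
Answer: $- \frac{1994152680}{2096423} \approx -951.22$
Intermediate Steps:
$v{\left(P \right)} = \frac{1}{2 P}$
$Q{\left(o \right)} = 1$ ($Q{\left(o \right)} = \frac{0 + 3}{3} = \frac{1}{3} \cdot 3 = 1$)
$N{\left(l \right)} = -760 - 20 l$ ($N{\left(l \right)} = - 20 \left(38 + l\right) = -760 - 20 l$)
$C = 2556606$ ($C = \left(-1347\right) \left(-1898\right) = 2556606$)
$\frac{C N{\left(Q{\left(v{\left(-4 \right)} \right)} \right)}}{2096423} = \frac{2556606 \left(-760 - 20\right)}{2096423} = 2556606 \left(-760 - 20\right) \frac{1}{2096423} = 2556606 \left(-780\right) \frac{1}{2096423} = \left(-1994152680\right) \frac{1}{2096423} = - \frac{1994152680}{2096423}$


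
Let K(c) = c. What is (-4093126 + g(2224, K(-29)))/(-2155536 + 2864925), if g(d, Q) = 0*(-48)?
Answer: -177962/30843 ≈ -5.7699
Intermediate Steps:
g(d, Q) = 0
(-4093126 + g(2224, K(-29)))/(-2155536 + 2864925) = (-4093126 + 0)/(-2155536 + 2864925) = -4093126/709389 = -4093126*1/709389 = -177962/30843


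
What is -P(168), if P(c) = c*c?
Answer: -28224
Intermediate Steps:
P(c) = c²
-P(168) = -1*168² = -1*28224 = -28224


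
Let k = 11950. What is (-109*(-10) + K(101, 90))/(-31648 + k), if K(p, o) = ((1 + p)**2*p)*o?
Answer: -47286725/9849 ≈ -4801.2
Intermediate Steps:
K(p, o) = o*p*(1 + p)**2 (K(p, o) = (p*(1 + p)**2)*o = o*p*(1 + p)**2)
(-109*(-10) + K(101, 90))/(-31648 + k) = (-109*(-10) + 90*101*(1 + 101)**2)/(-31648 + 11950) = (1090 + 90*101*102**2)/(-19698) = (1090 + 90*101*10404)*(-1/19698) = (1090 + 94572360)*(-1/19698) = 94573450*(-1/19698) = -47286725/9849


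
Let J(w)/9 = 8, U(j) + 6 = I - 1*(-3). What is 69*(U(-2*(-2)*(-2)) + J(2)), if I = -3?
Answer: 4554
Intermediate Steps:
U(j) = -6 (U(j) = -6 + (-3 - 1*(-3)) = -6 + (-3 + 3) = -6 + 0 = -6)
J(w) = 72 (J(w) = 9*8 = 72)
69*(U(-2*(-2)*(-2)) + J(2)) = 69*(-6 + 72) = 69*66 = 4554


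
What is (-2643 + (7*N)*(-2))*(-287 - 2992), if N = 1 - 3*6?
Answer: 7885995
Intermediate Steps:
N = -17 (N = 1 - 18 = -17)
(-2643 + (7*N)*(-2))*(-287 - 2992) = (-2643 + (7*(-17))*(-2))*(-287 - 2992) = (-2643 - 119*(-2))*(-3279) = (-2643 + 238)*(-3279) = -2405*(-3279) = 7885995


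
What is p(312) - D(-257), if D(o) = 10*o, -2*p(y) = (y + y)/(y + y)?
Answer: 5139/2 ≈ 2569.5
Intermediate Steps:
p(y) = -½ (p(y) = -(y + y)/(2*(y + y)) = -2*y/(2*(2*y)) = -2*y*1/(2*y)/2 = -½*1 = -½)
p(312) - D(-257) = -½ - 10*(-257) = -½ - 1*(-2570) = -½ + 2570 = 5139/2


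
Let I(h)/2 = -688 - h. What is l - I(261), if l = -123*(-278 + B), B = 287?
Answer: 791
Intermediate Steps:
l = -1107 (l = -123*(-278 + 287) = -123*9 = -1107)
I(h) = -1376 - 2*h (I(h) = 2*(-688 - h) = -1376 - 2*h)
l - I(261) = -1107 - (-1376 - 2*261) = -1107 - (-1376 - 522) = -1107 - 1*(-1898) = -1107 + 1898 = 791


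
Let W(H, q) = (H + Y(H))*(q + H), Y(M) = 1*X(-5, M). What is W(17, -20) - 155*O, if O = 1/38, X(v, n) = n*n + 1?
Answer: -35153/38 ≈ -925.08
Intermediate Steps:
X(v, n) = 1 + n² (X(v, n) = n² + 1 = 1 + n²)
Y(M) = 1 + M² (Y(M) = 1*(1 + M²) = 1 + M²)
W(H, q) = (H + q)*(1 + H + H²) (W(H, q) = (H + (1 + H²))*(q + H) = (1 + H + H²)*(H + q) = (H + q)*(1 + H + H²))
O = 1/38 ≈ 0.026316
W(17, -20) - 155*O = (17 - 20 + 17² + 17³ + 17*(-20) - 20*17²) - 155*1/38 = (17 - 20 + 289 + 4913 - 340 - 20*289) - 155/38 = (17 - 20 + 289 + 4913 - 340 - 5780) - 155/38 = -921 - 155/38 = -35153/38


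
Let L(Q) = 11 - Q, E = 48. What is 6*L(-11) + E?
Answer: 180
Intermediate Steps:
6*L(-11) + E = 6*(11 - 1*(-11)) + 48 = 6*(11 + 11) + 48 = 6*22 + 48 = 132 + 48 = 180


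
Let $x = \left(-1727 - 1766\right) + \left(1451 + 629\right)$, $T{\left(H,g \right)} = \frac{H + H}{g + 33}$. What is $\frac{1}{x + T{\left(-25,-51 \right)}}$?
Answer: $- \frac{9}{12692} \approx -0.00070911$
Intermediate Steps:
$T{\left(H,g \right)} = \frac{2 H}{33 + g}$
$x = -1413$ ($x = -3493 + 2080 = -1413$)
$\frac{1}{x + T{\left(-25,-51 \right)}} = \frac{1}{-1413 + 2 \left(-25\right) \frac{1}{33 - 51}} = \frac{1}{-1413 + 2 \left(-25\right) \frac{1}{-18}} = \frac{1}{-1413 + 2 \left(-25\right) \left(- \frac{1}{18}\right)} = \frac{1}{-1413 + \frac{25}{9}} = \frac{1}{- \frac{12692}{9}} = - \frac{9}{12692}$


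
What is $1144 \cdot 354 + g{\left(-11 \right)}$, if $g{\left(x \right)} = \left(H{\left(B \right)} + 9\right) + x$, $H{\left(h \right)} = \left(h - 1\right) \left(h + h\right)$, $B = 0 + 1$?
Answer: $404974$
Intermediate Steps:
$B = 1$
$H{\left(h \right)} = 2 h \left(-1 + h\right)$ ($H{\left(h \right)} = \left(-1 + h\right) 2 h = 2 h \left(-1 + h\right)$)
$g{\left(x \right)} = 9 + x$ ($g{\left(x \right)} = \left(2 \cdot 1 \left(-1 + 1\right) + 9\right) + x = \left(2 \cdot 1 \cdot 0 + 9\right) + x = \left(0 + 9\right) + x = 9 + x$)
$1144 \cdot 354 + g{\left(-11 \right)} = 1144 \cdot 354 + \left(9 - 11\right) = 404976 - 2 = 404974$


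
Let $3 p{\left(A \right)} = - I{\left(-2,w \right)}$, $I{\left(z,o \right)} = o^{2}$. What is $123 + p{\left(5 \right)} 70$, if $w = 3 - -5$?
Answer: $- \frac{4111}{3} \approx -1370.3$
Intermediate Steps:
$w = 8$ ($w = 3 + 5 = 8$)
$p{\left(A \right)} = - \frac{64}{3}$ ($p{\left(A \right)} = \frac{\left(-1\right) 8^{2}}{3} = \frac{\left(-1\right) 64}{3} = \frac{1}{3} \left(-64\right) = - \frac{64}{3}$)
$123 + p{\left(5 \right)} 70 = 123 - \frac{4480}{3} = - \frac{4111}{3}$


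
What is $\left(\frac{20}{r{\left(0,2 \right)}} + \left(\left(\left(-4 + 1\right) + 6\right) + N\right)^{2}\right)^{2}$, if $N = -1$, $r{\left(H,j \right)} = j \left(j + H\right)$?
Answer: $81$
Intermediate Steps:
$r{\left(H,j \right)} = j \left(H + j\right)$
$\left(\frac{20}{r{\left(0,2 \right)}} + \left(\left(\left(-4 + 1\right) + 6\right) + N\right)^{2}\right)^{2} = \left(\frac{20}{2 \left(0 + 2\right)} + \left(\left(\left(-4 + 1\right) + 6\right) - 1\right)^{2}\right)^{2} = \left(\frac{20}{2 \cdot 2} + \left(\left(-3 + 6\right) - 1\right)^{2}\right)^{2} = \left(\frac{20}{4} + \left(3 - 1\right)^{2}\right)^{2} = \left(20 \cdot \frac{1}{4} + 2^{2}\right)^{2} = \left(5 + 4\right)^{2} = 9^{2} = 81$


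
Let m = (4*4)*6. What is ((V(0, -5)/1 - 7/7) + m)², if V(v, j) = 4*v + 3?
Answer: 9604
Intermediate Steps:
V(v, j) = 3 + 4*v
m = 96 (m = 16*6 = 96)
((V(0, -5)/1 - 7/7) + m)² = (((3 + 4*0)/1 - 7/7) + 96)² = (((3 + 0)*1 - 7*⅐) + 96)² = ((3*1 - 1) + 96)² = ((3 - 1) + 96)² = (2 + 96)² = 98² = 9604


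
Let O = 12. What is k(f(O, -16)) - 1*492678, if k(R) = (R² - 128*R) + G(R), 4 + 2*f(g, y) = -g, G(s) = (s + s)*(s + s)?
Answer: -491334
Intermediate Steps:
G(s) = 4*s² (G(s) = (2*s)*(2*s) = 4*s²)
f(g, y) = -2 - g/2 (f(g, y) = -2 + (-g)/2 = -2 - g/2)
k(R) = -128*R + 5*R² (k(R) = (R² - 128*R) + 4*R² = -128*R + 5*R²)
k(f(O, -16)) - 1*492678 = (-2 - ½*12)*(-128 + 5*(-2 - ½*12)) - 1*492678 = (-2 - 6)*(-128 + 5*(-2 - 6)) - 492678 = -8*(-128 + 5*(-8)) - 492678 = -8*(-128 - 40) - 492678 = -8*(-168) - 492678 = 1344 - 492678 = -491334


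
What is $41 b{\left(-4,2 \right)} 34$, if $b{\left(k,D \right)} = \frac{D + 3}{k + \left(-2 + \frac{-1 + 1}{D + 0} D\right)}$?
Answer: $- \frac{3485}{3} \approx -1161.7$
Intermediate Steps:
$b{\left(k,D \right)} = \frac{3 + D}{-2 + k}$ ($b{\left(k,D \right)} = \frac{3 + D}{k + \left(-2 + \frac{0}{D} D\right)} = \frac{3 + D}{k - \left(2 + 0 D\right)} = \frac{3 + D}{k + \left(-2 + 0\right)} = \frac{3 + D}{k - 2} = \frac{3 + D}{-2 + k}$)
$41 b{\left(-4,2 \right)} 34 = 41 \frac{3 + 2}{-2 - 4} \cdot 34 = 41 \frac{1}{-6} \cdot 5 \cdot 34 = 41 \left(\left(- \frac{1}{6}\right) 5\right) 34 = 41 \left(- \frac{5}{6}\right) 34 = \left(- \frac{205}{6}\right) 34 = - \frac{3485}{3}$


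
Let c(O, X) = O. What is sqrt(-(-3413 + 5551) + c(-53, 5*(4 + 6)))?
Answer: I*sqrt(2191) ≈ 46.808*I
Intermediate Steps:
sqrt(-(-3413 + 5551) + c(-53, 5*(4 + 6))) = sqrt(-(-3413 + 5551) - 53) = sqrt(-1*2138 - 53) = sqrt(-2138 - 53) = sqrt(-2191) = I*sqrt(2191)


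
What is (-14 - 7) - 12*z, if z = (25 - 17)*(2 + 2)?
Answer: -405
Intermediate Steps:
z = 32 (z = 8*4 = 32)
(-14 - 7) - 12*z = (-14 - 7) - 12*32 = -21 - 384 = -405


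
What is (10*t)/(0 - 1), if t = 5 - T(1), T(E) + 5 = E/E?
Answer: -90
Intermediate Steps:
T(E) = -4 (T(E) = -5 + E/E = -5 + 1 = -4)
t = 9 (t = 5 - 1*(-4) = 5 + 4 = 9)
(10*t)/(0 - 1) = (10*9)/(0 - 1) = 90/(-1) = 90*(-1) = -90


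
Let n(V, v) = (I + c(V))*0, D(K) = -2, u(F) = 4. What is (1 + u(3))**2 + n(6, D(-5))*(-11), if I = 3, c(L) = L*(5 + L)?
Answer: 25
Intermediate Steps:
n(V, v) = 0 (n(V, v) = (3 + V*(5 + V))*0 = 0)
(1 + u(3))**2 + n(6, D(-5))*(-11) = (1 + 4)**2 + 0*(-11) = 5**2 + 0 = 25 + 0 = 25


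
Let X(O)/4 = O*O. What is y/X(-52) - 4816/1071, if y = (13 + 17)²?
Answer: -1825927/413712 ≈ -4.4135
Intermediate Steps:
X(O) = 4*O² (X(O) = 4*(O*O) = 4*O²)
y = 900 (y = 30² = 900)
y/X(-52) - 4816/1071 = 900/((4*(-52)²)) - 4816/1071 = 900/((4*2704)) - 4816*1/1071 = 900/10816 - 688/153 = 900*(1/10816) - 688/153 = 225/2704 - 688/153 = -1825927/413712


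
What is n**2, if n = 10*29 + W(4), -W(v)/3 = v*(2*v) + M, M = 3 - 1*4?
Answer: 38809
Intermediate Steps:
M = -1 (M = 3 - 4 = -1)
W(v) = 3 - 6*v**2 (W(v) = -3*(v*(2*v) - 1) = -3*(2*v**2 - 1) = -3*(-1 + 2*v**2) = 3 - 6*v**2)
n = 197 (n = 10*29 + (3 - 6*4**2) = 290 + (3 - 6*16) = 290 + (3 - 96) = 290 - 93 = 197)
n**2 = 197**2 = 38809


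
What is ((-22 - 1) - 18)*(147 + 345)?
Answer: -20172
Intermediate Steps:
((-22 - 1) - 18)*(147 + 345) = (-23 - 18)*492 = -41*492 = -20172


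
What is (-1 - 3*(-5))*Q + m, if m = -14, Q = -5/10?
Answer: -21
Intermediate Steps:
Q = -½ (Q = -5*⅒ = -½ ≈ -0.50000)
(-1 - 3*(-5))*Q + m = (-1 - 3*(-5))*(-½) - 14 = (-1 + 15)*(-½) - 14 = 14*(-½) - 14 = -7 - 14 = -21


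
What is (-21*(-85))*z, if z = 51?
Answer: 91035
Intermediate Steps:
(-21*(-85))*z = -21*(-85)*51 = 1785*51 = 91035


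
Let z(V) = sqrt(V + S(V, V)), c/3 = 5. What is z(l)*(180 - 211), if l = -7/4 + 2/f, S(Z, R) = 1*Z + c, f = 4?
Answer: -155*sqrt(2)/2 ≈ -109.60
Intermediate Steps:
c = 15 (c = 3*5 = 15)
S(Z, R) = 15 + Z (S(Z, R) = 1*Z + 15 = Z + 15 = 15 + Z)
l = -5/4 (l = -7/4 + 2/4 = -7*1/4 + 2*(1/4) = -7/4 + 1/2 = -5/4 ≈ -1.2500)
z(V) = sqrt(15 + 2*V) (z(V) = sqrt(V + (15 + V)) = sqrt(15 + 2*V))
z(l)*(180 - 211) = sqrt(15 + 2*(-5/4))*(180 - 211) = sqrt(15 - 5/2)*(-31) = sqrt(25/2)*(-31) = (5*sqrt(2)/2)*(-31) = -155*sqrt(2)/2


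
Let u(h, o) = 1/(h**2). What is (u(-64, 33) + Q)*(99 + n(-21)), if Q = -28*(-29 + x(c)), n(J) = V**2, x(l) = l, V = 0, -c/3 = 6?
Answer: 533643363/4096 ≈ 1.3028e+5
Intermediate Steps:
c = -18 (c = -3*6 = -18)
u(h, o) = h**(-2)
n(J) = 0 (n(J) = 0**2 = 0)
Q = 1316 (Q = -28*(-29 - 18) = -28*(-47) = 1316)
(u(-64, 33) + Q)*(99 + n(-21)) = ((-64)**(-2) + 1316)*(99 + 0) = (1/4096 + 1316)*99 = (5390337/4096)*99 = 533643363/4096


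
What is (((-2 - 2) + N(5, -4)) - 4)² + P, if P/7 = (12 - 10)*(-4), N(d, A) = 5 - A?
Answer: -55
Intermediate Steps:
P = -56 (P = 7*((12 - 10)*(-4)) = 7*(2*(-4)) = 7*(-8) = -56)
(((-2 - 2) + N(5, -4)) - 4)² + P = (((-2 - 2) + (5 - 1*(-4))) - 4)² - 56 = ((-4 + (5 + 4)) - 4)² - 56 = ((-4 + 9) - 4)² - 56 = (5 - 4)² - 56 = 1² - 56 = 1 - 56 = -55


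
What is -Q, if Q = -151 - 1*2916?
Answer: 3067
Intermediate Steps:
Q = -3067 (Q = -151 - 2916 = -3067)
-Q = -1*(-3067) = 3067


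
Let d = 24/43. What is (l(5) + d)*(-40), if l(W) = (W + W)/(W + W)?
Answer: -2680/43 ≈ -62.326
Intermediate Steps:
l(W) = 1 (l(W) = (2*W)/((2*W)) = (2*W)*(1/(2*W)) = 1)
d = 24/43 (d = 24*(1/43) = 24/43 ≈ 0.55814)
(l(5) + d)*(-40) = (1 + 24/43)*(-40) = (67/43)*(-40) = -2680/43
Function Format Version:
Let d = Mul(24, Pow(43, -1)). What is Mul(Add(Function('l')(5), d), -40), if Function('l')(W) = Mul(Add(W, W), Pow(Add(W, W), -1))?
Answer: Rational(-2680, 43) ≈ -62.326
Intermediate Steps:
Function('l')(W) = 1 (Function('l')(W) = Mul(Mul(2, W), Pow(Mul(2, W), -1)) = Mul(Mul(2, W), Mul(Rational(1, 2), Pow(W, -1))) = 1)
d = Rational(24, 43) (d = Mul(24, Rational(1, 43)) = Rational(24, 43) ≈ 0.55814)
Mul(Add(Function('l')(5), d), -40) = Mul(Add(1, Rational(24, 43)), -40) = Mul(Rational(67, 43), -40) = Rational(-2680, 43)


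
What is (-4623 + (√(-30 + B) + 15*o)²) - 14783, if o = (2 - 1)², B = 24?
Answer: -19187 + 30*I*√6 ≈ -19187.0 + 73.485*I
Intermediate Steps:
o = 1 (o = 1² = 1)
(-4623 + (√(-30 + B) + 15*o)²) - 14783 = (-4623 + (√(-30 + 24) + 15*1)²) - 14783 = (-4623 + (√(-6) + 15)²) - 14783 = (-4623 + (I*√6 + 15)²) - 14783 = (-4623 + (15 + I*√6)²) - 14783 = -19406 + (15 + I*√6)²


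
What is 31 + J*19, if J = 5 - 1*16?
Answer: -178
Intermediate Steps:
J = -11 (J = 5 - 16 = -11)
31 + J*19 = 31 - 11*19 = 31 - 209 = -178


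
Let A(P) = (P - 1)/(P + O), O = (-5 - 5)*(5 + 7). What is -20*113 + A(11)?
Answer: -246350/109 ≈ -2260.1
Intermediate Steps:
O = -120 (O = -10*12 = -120)
A(P) = (-1 + P)/(-120 + P) (A(P) = (P - 1)/(P - 120) = (-1 + P)/(-120 + P))
-20*113 + A(11) = -20*113 + (-1 + 11)/(-120 + 11) = -2260 + 10/(-109) = -2260 - 1/109*10 = -2260 - 10/109 = -246350/109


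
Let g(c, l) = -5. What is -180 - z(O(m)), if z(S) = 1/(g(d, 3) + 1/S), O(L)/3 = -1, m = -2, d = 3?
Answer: -2877/16 ≈ -179.81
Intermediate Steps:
O(L) = -3 (O(L) = 3*(-1) = -3)
z(S) = 1/(-5 + 1/S)
-180 - z(O(m)) = -180 - (-3)/(1 - 5*(-3)) = -180 - (-3)/(1 + 15) = -180 - (-3)/16 = -180 - 1*(-3/16) = -180 + 3/16 = -2877/16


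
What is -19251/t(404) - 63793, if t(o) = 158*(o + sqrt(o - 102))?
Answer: -410516470030/6435103 + 19251*sqrt(302)/25740412 ≈ -63793.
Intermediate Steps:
t(o) = 158*o + 158*sqrt(-102 + o) (t(o) = 158*(o + sqrt(-102 + o)) = 158*o + 158*sqrt(-102 + o))
-19251/t(404) - 63793 = -19251/(158*404 + 158*sqrt(-102 + 404)) - 63793 = -19251/(63832 + 158*sqrt(302)) - 63793 = -63793 - 19251/(63832 + 158*sqrt(302))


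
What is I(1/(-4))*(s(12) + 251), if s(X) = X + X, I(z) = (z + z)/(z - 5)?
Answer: 550/21 ≈ 26.190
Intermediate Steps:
I(z) = 2*z/(-5 + z) (I(z) = (2*z)/(-5 + z) = 2*z/(-5 + z))
s(X) = 2*X
I(1/(-4))*(s(12) + 251) = (2/(-4*(-5 + 1/(-4))))*(2*12 + 251) = (2*(-¼)/(-5 - ¼))*(24 + 251) = (2*(-¼)/(-21/4))*275 = (2*(-¼)*(-4/21))*275 = (2/21)*275 = 550/21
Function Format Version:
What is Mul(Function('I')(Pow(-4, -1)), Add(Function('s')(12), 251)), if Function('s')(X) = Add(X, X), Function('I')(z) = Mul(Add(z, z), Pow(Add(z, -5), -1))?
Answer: Rational(550, 21) ≈ 26.190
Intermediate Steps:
Function('I')(z) = Mul(2, z, Pow(Add(-5, z), -1)) (Function('I')(z) = Mul(Mul(2, z), Pow(Add(-5, z), -1)) = Mul(2, z, Pow(Add(-5, z), -1)))
Function('s')(X) = Mul(2, X)
Mul(Function('I')(Pow(-4, -1)), Add(Function('s')(12), 251)) = Mul(Mul(2, Pow(-4, -1), Pow(Add(-5, Pow(-4, -1)), -1)), Add(Mul(2, 12), 251)) = Mul(Mul(2, Rational(-1, 4), Pow(Add(-5, Rational(-1, 4)), -1)), Add(24, 251)) = Mul(Mul(2, Rational(-1, 4), Pow(Rational(-21, 4), -1)), 275) = Mul(Mul(2, Rational(-1, 4), Rational(-4, 21)), 275) = Mul(Rational(2, 21), 275) = Rational(550, 21)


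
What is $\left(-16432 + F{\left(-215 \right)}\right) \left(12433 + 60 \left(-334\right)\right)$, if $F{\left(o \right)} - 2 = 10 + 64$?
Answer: $124420092$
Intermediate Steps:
$F{\left(o \right)} = 76$ ($F{\left(o \right)} = 2 + \left(10 + 64\right) = 2 + 74 = 76$)
$\left(-16432 + F{\left(-215 \right)}\right) \left(12433 + 60 \left(-334\right)\right) = \left(-16432 + 76\right) \left(12433 + 60 \left(-334\right)\right) = - 16356 \left(12433 - 20040\right) = \left(-16356\right) \left(-7607\right) = 124420092$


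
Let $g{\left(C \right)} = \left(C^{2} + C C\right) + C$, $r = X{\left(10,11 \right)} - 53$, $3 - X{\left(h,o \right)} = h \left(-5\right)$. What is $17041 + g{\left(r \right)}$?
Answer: $17041$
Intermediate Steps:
$X{\left(h,o \right)} = 3 + 5 h$ ($X{\left(h,o \right)} = 3 - h \left(-5\right) = 3 - - 5 h = 3 + 5 h$)
$r = 0$ ($r = \left(3 + 5 \cdot 10\right) - 53 = \left(3 + 50\right) - 53 = 53 - 53 = 0$)
$g{\left(C \right)} = C + 2 C^{2}$ ($g{\left(C \right)} = \left(C^{2} + C^{2}\right) + C = 2 C^{2} + C = C + 2 C^{2}$)
$17041 + g{\left(r \right)} = 17041 + 0 \left(1 + 2 \cdot 0\right) = 17041 + 0 \left(1 + 0\right) = 17041 + 0 \cdot 1 = 17041 + 0 = 17041$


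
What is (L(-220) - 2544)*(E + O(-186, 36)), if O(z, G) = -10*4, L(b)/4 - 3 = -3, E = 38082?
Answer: -96778848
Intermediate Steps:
L(b) = 0 (L(b) = 12 + 4*(-3) = 12 - 12 = 0)
O(z, G) = -40
(L(-220) - 2544)*(E + O(-186, 36)) = (0 - 2544)*(38082 - 40) = -2544*38042 = -96778848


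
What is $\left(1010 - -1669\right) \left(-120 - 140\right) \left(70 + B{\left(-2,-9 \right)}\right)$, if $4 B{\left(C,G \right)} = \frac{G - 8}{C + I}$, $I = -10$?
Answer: $- \frac{196017965}{4} \approx -4.9004 \cdot 10^{7}$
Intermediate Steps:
$B{\left(C,G \right)} = \frac{-8 + G}{4 \left(-10 + C\right)}$ ($B{\left(C,G \right)} = \frac{\left(G - 8\right) \frac{1}{C - 10}}{4} = \frac{\left(-8 + G\right) \frac{1}{-10 + C}}{4} = \frac{\frac{1}{-10 + C} \left(-8 + G\right)}{4} = \frac{-8 + G}{4 \left(-10 + C\right)}$)
$\left(1010 - -1669\right) \left(-120 - 140\right) \left(70 + B{\left(-2,-9 \right)}\right) = \left(1010 - -1669\right) \left(-120 - 140\right) \left(70 + \frac{-8 - 9}{4 \left(-10 - 2\right)}\right) = \left(1010 + 1669\right) \left(- 260 \left(70 + \frac{1}{4} \frac{1}{-12} \left(-17\right)\right)\right) = 2679 \left(- 260 \left(70 + \frac{1}{4} \left(- \frac{1}{12}\right) \left(-17\right)\right)\right) = 2679 \left(- 260 \left(70 + \frac{17}{48}\right)\right) = 2679 \left(\left(-260\right) \frac{3377}{48}\right) = 2679 \left(- \frac{219505}{12}\right) = - \frac{196017965}{4}$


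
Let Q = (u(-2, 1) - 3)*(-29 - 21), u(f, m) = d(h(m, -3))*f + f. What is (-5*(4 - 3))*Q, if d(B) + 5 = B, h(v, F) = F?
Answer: 2750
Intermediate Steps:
d(B) = -5 + B
u(f, m) = -7*f (u(f, m) = (-5 - 3)*f + f = -8*f + f = -7*f)
Q = -550 (Q = (-7*(-2) - 3)*(-29 - 21) = (14 - 3)*(-50) = 11*(-50) = -550)
(-5*(4 - 3))*Q = -5*(4 - 3)*(-550) = -5*1*(-550) = -5*(-550) = 2750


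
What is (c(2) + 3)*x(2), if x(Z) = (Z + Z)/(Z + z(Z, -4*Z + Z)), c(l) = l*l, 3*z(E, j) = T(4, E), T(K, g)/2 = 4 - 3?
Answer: 21/2 ≈ 10.500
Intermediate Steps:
T(K, g) = 2 (T(K, g) = 2*(4 - 3) = 2*1 = 2)
z(E, j) = ⅔ (z(E, j) = (⅓)*2 = ⅔)
c(l) = l²
x(Z) = 2*Z/(⅔ + Z) (x(Z) = (Z + Z)/(Z + ⅔) = (2*Z)/(⅔ + Z) = 2*Z/(⅔ + Z))
(c(2) + 3)*x(2) = (2² + 3)*(6*2/(2 + 3*2)) = (4 + 3)*(6*2/(2 + 6)) = 7*(6*2/8) = 7*(6*2*(⅛)) = 7*(3/2) = 21/2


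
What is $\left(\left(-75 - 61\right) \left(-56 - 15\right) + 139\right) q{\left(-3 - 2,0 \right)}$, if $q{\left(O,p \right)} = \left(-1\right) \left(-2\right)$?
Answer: $19590$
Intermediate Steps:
$q{\left(O,p \right)} = 2$
$\left(\left(-75 - 61\right) \left(-56 - 15\right) + 139\right) q{\left(-3 - 2,0 \right)} = \left(\left(-75 - 61\right) \left(-56 - 15\right) + 139\right) 2 = \left(\left(-136\right) \left(-71\right) + 139\right) 2 = \left(9656 + 139\right) 2 = 9795 \cdot 2 = 19590$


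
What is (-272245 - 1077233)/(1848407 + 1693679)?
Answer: -674739/1771043 ≈ -0.38098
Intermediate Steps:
(-272245 - 1077233)/(1848407 + 1693679) = -1349478/3542086 = -1349478*1/3542086 = -674739/1771043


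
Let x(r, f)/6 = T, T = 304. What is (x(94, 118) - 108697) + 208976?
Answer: 102103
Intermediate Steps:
x(r, f) = 1824 (x(r, f) = 6*304 = 1824)
(x(94, 118) - 108697) + 208976 = (1824 - 108697) + 208976 = -106873 + 208976 = 102103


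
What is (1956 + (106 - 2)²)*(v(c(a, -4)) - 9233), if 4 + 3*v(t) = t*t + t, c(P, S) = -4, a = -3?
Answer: -353669452/3 ≈ -1.1789e+8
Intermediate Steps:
v(t) = -4/3 + t/3 + t²/3 (v(t) = -4/3 + (t*t + t)/3 = -4/3 + (t² + t)/3 = -4/3 + (t + t²)/3 = -4/3 + (t/3 + t²/3) = -4/3 + t/3 + t²/3)
(1956 + (106 - 2)²)*(v(c(a, -4)) - 9233) = (1956 + (106 - 2)²)*((-4/3 + (⅓)*(-4) + (⅓)*(-4)²) - 9233) = (1956 + 104²)*((-4/3 - 4/3 + (⅓)*16) - 9233) = (1956 + 10816)*((-4/3 - 4/3 + 16/3) - 9233) = 12772*(8/3 - 9233) = 12772*(-27691/3) = -353669452/3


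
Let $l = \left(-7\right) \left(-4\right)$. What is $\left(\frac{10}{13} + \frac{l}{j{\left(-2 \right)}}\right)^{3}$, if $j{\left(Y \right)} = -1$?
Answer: $- \frac{44361864}{2197} \approx -20192.0$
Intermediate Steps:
$l = 28$
$\left(\frac{10}{13} + \frac{l}{j{\left(-2 \right)}}\right)^{3} = \left(\frac{10}{13} + \frac{28}{-1}\right)^{3} = \left(10 \cdot \frac{1}{13} + 28 \left(-1\right)\right)^{3} = \left(\frac{10}{13} - 28\right)^{3} = \left(- \frac{354}{13}\right)^{3} = - \frac{44361864}{2197}$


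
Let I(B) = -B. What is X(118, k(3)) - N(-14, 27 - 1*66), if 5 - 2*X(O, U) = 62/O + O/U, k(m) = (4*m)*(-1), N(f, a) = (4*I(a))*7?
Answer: -768071/708 ≈ -1084.8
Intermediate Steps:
N(f, a) = -28*a (N(f, a) = (4*(-a))*7 = -4*a*7 = -28*a)
k(m) = -4*m
X(O, U) = 5/2 - 31/O - O/(2*U) (X(O, U) = 5/2 - (62/O + O/U)/2 = 5/2 + (-31/O - O/(2*U)) = 5/2 - 31/O - O/(2*U))
X(118, k(3)) - N(-14, 27 - 1*66) = (5/2 - 31/118 - ½*118/(-4*3)) - (-28)*(27 - 1*66) = (5/2 - 31*1/118 - ½*118/(-12)) - (-28)*(27 - 66) = (5/2 - 31/118 - ½*118*(-1/12)) - (-28)*(-39) = (5/2 - 31/118 + 59/12) - 1*1092 = 5065/708 - 1092 = -768071/708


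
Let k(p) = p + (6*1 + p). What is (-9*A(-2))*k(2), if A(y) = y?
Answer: 180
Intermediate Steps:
k(p) = 6 + 2*p (k(p) = p + (6 + p) = 6 + 2*p)
(-9*A(-2))*k(2) = (-9*(-2))*(6 + 2*2) = 18*(6 + 4) = 18*10 = 180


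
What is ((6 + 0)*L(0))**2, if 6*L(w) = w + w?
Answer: 0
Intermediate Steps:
L(w) = w/3 (L(w) = (w + w)/6 = (2*w)/6 = w/3)
((6 + 0)*L(0))**2 = ((6 + 0)*((1/3)*0))**2 = (6*0)**2 = 0**2 = 0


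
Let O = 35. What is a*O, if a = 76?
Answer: 2660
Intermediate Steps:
a*O = 76*35 = 2660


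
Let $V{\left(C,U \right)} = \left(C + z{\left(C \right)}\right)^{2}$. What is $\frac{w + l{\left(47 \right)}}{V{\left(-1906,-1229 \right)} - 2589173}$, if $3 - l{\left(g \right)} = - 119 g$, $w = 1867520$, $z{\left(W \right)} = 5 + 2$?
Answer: $\frac{468279}{254257} \approx 1.8418$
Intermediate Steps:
$z{\left(W \right)} = 7$
$l{\left(g \right)} = 3 + 119 g$ ($l{\left(g \right)} = 3 - - 119 g = 3 + 119 g$)
$V{\left(C,U \right)} = \left(7 + C\right)^{2}$ ($V{\left(C,U \right)} = \left(C + 7\right)^{2} = \left(7 + C\right)^{2}$)
$\frac{w + l{\left(47 \right)}}{V{\left(-1906,-1229 \right)} - 2589173} = \frac{1867520 + \left(3 + 119 \cdot 47\right)}{\left(7 - 1906\right)^{2} - 2589173} = \frac{1867520 + \left(3 + 5593\right)}{\left(-1899\right)^{2} - 2589173} = \frac{1867520 + 5596}{3606201 - 2589173} = \frac{1873116}{1017028} = 1873116 \cdot \frac{1}{1017028} = \frac{468279}{254257}$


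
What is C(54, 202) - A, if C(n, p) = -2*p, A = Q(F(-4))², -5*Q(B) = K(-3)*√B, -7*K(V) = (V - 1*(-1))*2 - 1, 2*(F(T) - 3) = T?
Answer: -19797/49 ≈ -404.02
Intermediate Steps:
F(T) = 3 + T/2
K(V) = -⅐ - 2*V/7 (K(V) = -((V - 1*(-1))*2 - 1)/7 = -((V + 1)*2 - 1)/7 = -((1 + V)*2 - 1)/7 = -((2 + 2*V) - 1)/7 = -(1 + 2*V)/7 = -⅐ - 2*V/7)
Q(B) = -√B/7 (Q(B) = -(-⅐ - 2/7*(-3))*√B/5 = -(-⅐ + 6/7)*√B/5 = -√B/7)
A = 1/49 (A = (-√(3 + (½)*(-4))/7)² = (-√(3 - 2)/7)² = (-√1/7)² = (-⅐*1)² = (-⅐)² = 1/49 ≈ 0.020408)
C(54, 202) - A = -2*202 - 1*1/49 = -404 - 1/49 = -19797/49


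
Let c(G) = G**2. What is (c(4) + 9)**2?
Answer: 625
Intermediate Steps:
(c(4) + 9)**2 = (4**2 + 9)**2 = (16 + 9)**2 = 25**2 = 625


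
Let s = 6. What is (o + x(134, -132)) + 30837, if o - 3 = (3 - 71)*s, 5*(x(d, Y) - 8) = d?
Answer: 152334/5 ≈ 30467.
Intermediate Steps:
x(d, Y) = 8 + d/5
o = -405 (o = 3 + (3 - 71)*6 = 3 - 68*6 = 3 - 408 = -405)
(o + x(134, -132)) + 30837 = (-405 + (8 + (⅕)*134)) + 30837 = (-405 + (8 + 134/5)) + 30837 = (-405 + 174/5) + 30837 = -1851/5 + 30837 = 152334/5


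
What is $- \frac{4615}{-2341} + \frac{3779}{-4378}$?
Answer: $\frac{11357831}{10248898} \approx 1.1082$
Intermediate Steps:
$- \frac{4615}{-2341} + \frac{3779}{-4378} = \left(-4615\right) \left(- \frac{1}{2341}\right) + 3779 \left(- \frac{1}{4378}\right) = \frac{4615}{2341} - \frac{3779}{4378} = \frac{11357831}{10248898}$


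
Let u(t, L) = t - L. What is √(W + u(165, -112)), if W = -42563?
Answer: I*√42286 ≈ 205.64*I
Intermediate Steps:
√(W + u(165, -112)) = √(-42563 + (165 - 1*(-112))) = √(-42563 + (165 + 112)) = √(-42563 + 277) = √(-42286) = I*√42286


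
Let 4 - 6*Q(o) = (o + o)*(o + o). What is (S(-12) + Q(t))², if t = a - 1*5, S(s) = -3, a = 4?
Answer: 9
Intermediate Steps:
t = -1 (t = 4 - 1*5 = 4 - 5 = -1)
Q(o) = ⅔ - 2*o²/3 (Q(o) = ⅔ - (o + o)*(o + o)/6 = ⅔ - 2*o*2*o/6 = ⅔ - 2*o²/3)
(S(-12) + Q(t))² = (-3 + (⅔ - ⅔*(-1)²))² = (-3 + (⅔ - ⅔*1))² = (-3 + (⅔ - ⅔))² = (-3 + 0)² = (-3)² = 9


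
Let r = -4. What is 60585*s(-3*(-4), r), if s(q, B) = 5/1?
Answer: 302925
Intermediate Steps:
s(q, B) = 5 (s(q, B) = 5*1 = 5)
60585*s(-3*(-4), r) = 60585*5 = 302925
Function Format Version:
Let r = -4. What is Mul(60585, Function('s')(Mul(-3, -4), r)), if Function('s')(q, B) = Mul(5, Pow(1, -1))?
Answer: 302925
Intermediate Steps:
Function('s')(q, B) = 5 (Function('s')(q, B) = Mul(5, 1) = 5)
Mul(60585, Function('s')(Mul(-3, -4), r)) = Mul(60585, 5) = 302925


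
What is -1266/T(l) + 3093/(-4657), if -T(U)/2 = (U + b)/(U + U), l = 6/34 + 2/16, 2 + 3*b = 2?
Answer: 5892669/4657 ≈ 1265.3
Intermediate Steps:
b = 0 (b = -⅔ + (⅓)*2 = -⅔ + ⅔ = 0)
l = 41/136 (l = 6*(1/34) + 2*(1/16) = 3/17 + ⅛ = 41/136 ≈ 0.30147)
T(U) = -1 (T(U) = -2*(U + 0)/(U + U) = -2*U/(2*U) = -2*U*1/(2*U) = -2*½ = -1)
-1266/T(l) + 3093/(-4657) = -1266/(-1) + 3093/(-4657) = -1266*(-1) + 3093*(-1/4657) = 1266 - 3093/4657 = 5892669/4657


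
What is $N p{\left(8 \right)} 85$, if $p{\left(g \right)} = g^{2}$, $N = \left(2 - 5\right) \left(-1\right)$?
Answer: $16320$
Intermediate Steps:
$N = 3$ ($N = \left(-3\right) \left(-1\right) = 3$)
$N p{\left(8 \right)} 85 = 3 \cdot 8^{2} \cdot 85 = 3 \cdot 64 \cdot 85 = 192 \cdot 85 = 16320$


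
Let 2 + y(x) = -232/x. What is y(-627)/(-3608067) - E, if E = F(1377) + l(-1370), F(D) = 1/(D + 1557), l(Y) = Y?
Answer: 1010369420950751/737496110934 ≈ 1370.0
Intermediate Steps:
y(x) = -2 - 232/x
F(D) = 1/(1557 + D)
E = -4019579/2934 (E = 1/(1557 + 1377) - 1370 = 1/2934 - 1370 = -4019579/2934 ≈ -1370.0)
y(-627)/(-3608067) - E = (-2 - 232/(-627))/(-3608067) - 1*(-4019579/2934) = (-2 - 232*(-1/627))*(-1/3608067) + 4019579/2934 = (-2 + 232/627)*(-1/3608067) + 4019579/2934 = -1022/627*(-1/3608067) + 4019579/2934 = 1022/2262258009 + 4019579/2934 = 1010369420950751/737496110934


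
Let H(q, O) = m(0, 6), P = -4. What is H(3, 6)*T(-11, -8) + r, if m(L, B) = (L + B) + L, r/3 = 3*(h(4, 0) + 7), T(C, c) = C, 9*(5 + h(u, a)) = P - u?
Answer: -56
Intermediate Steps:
h(u, a) = -49/9 - u/9 (h(u, a) = -5 + (-4 - u)/9 = -5 + (-4/9 - u/9) = -49/9 - u/9)
r = 10 (r = 3*(3*((-49/9 - ⅑*4) + 7)) = 3*(3*((-49/9 - 4/9) + 7)) = 3*(3*(-53/9 + 7)) = 3*(3*(10/9)) = 3*(10/3) = 10)
m(L, B) = B + 2*L (m(L, B) = (B + L) + L = B + 2*L)
H(q, O) = 6 (H(q, O) = 6 + 2*0 = 6 + 0 = 6)
H(3, 6)*T(-11, -8) + r = 6*(-11) + 10 = -66 + 10 = -56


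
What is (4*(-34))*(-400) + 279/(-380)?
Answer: 20671721/380 ≈ 54399.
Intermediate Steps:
(4*(-34))*(-400) + 279/(-380) = -136*(-400) + 279*(-1/380) = 54400 - 279/380 = 20671721/380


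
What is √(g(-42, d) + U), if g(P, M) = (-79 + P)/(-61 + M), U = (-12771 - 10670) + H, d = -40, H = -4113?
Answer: I*√281066133/101 ≈ 165.99*I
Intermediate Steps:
U = -27554 (U = (-12771 - 10670) - 4113 = -23441 - 4113 = -27554)
g(P, M) = (-79 + P)/(-61 + M)
√(g(-42, d) + U) = √((-79 - 42)/(-61 - 40) - 27554) = √(-121/(-101) - 27554) = √(-1/101*(-121) - 27554) = √(121/101 - 27554) = √(-2782833/101) = I*√281066133/101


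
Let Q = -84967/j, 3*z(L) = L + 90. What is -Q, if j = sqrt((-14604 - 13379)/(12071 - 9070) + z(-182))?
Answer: -84967*I*sqrt(3241449123)/360041 ≈ -13436.0*I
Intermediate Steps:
z(L) = 30 + L/3 (z(L) = (L + 90)/3 = (90 + L)/3 = 30 + L/3)
j = I*sqrt(3241449123)/9003 (j = sqrt((-14604 - 13379)/(12071 - 9070) + (30 + (1/3)*(-182))) = sqrt(-27983/3001 + (30 - 182/3)) = sqrt(-27983*1/3001 - 92/3) = sqrt(-27983/3001 - 92/3) = sqrt(-360041/9003) = I*sqrt(3241449123)/9003 ≈ 6.3239*I)
Q = 84967*I*sqrt(3241449123)/360041 (Q = -84967*(-I*sqrt(3241449123)/360041) = -(-84967)*I*sqrt(3241449123)/360041 = 84967*I*sqrt(3241449123)/360041 ≈ 13436.0*I)
-Q = -84967*I*sqrt(3241449123)/360041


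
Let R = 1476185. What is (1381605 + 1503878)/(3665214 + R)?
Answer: 2885483/5141399 ≈ 0.56122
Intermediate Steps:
(1381605 + 1503878)/(3665214 + R) = (1381605 + 1503878)/(3665214 + 1476185) = 2885483/5141399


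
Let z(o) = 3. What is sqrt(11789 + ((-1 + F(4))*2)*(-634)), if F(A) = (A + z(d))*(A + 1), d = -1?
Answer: I*sqrt(31323) ≈ 176.98*I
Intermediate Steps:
F(A) = (1 + A)*(3 + A) (F(A) = (A + 3)*(A + 1) = (3 + A)*(1 + A) = (1 + A)*(3 + A))
sqrt(11789 + ((-1 + F(4))*2)*(-634)) = sqrt(11789 + ((-1 + (3 + 4**2 + 4*4))*2)*(-634)) = sqrt(11789 + ((-1 + (3 + 16 + 16))*2)*(-634)) = sqrt(11789 + ((-1 + 35)*2)*(-634)) = sqrt(11789 + (34*2)*(-634)) = sqrt(11789 + 68*(-634)) = sqrt(11789 - 43112) = sqrt(-31323) = I*sqrt(31323)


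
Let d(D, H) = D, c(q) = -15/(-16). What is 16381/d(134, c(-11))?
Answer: 16381/134 ≈ 122.25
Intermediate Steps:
c(q) = 15/16 (c(q) = -15*(-1/16) = 15/16)
16381/d(134, c(-11)) = 16381/134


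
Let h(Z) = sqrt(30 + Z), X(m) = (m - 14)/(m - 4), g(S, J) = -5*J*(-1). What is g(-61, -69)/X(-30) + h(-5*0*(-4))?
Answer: -5865/22 + sqrt(30) ≈ -261.11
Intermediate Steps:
g(S, J) = 5*J
X(m) = (-14 + m)/(-4 + m)
g(-61, -69)/X(-30) + h(-5*0*(-4)) = (5*(-69))/(((-14 - 30)/(-4 - 30))) + sqrt(30 - 5*0*(-4)) = -345/(-44/(-34)) + sqrt(30 + 0*(-4)) = -345/((-1/34*(-44))) + sqrt(30 + 0) = -345/22/17 + sqrt(30) = -345*17/22 + sqrt(30) = -5865/22 + sqrt(30)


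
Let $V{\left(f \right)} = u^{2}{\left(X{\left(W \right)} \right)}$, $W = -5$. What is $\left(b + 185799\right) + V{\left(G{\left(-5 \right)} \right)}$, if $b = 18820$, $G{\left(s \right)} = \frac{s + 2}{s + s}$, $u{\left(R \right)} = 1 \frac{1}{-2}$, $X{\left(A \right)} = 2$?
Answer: $\frac{818477}{4} \approx 2.0462 \cdot 10^{5}$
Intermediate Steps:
$u{\left(R \right)} = - \frac{1}{2}$ ($u{\left(R \right)} = 1 \left(- \frac{1}{2}\right) = - \frac{1}{2}$)
$G{\left(s \right)} = \frac{2 + s}{2 s}$
$V{\left(f \right)} = \frac{1}{4}$ ($V{\left(f \right)} = \left(- \frac{1}{2}\right)^{2} = \frac{1}{4}$)
$\left(b + 185799\right) + V{\left(G{\left(-5 \right)} \right)} = \left(18820 + 185799\right) + \frac{1}{4} = 204619 + \frac{1}{4} = \frac{818477}{4}$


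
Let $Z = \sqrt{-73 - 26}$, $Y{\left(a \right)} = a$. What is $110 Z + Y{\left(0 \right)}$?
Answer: $330 i \sqrt{11} \approx 1094.5 i$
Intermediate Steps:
$Z = 3 i \sqrt{11}$ ($Z = \sqrt{-99} = 3 i \sqrt{11} \approx 9.9499 i$)
$110 Z + Y{\left(0 \right)} = 110 \cdot 3 i \sqrt{11} + 0 = 330 i \sqrt{11} + 0 = 330 i \sqrt{11}$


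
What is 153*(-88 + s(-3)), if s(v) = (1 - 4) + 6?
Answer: -13005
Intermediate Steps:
s(v) = 3 (s(v) = -3 + 6 = 3)
153*(-88 + s(-3)) = 153*(-88 + 3) = 153*(-85) = -13005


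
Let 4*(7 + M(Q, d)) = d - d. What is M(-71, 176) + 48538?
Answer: 48531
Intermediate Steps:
M(Q, d) = -7 (M(Q, d) = -7 + (d - d)/4 = -7 + (¼)*0 = -7 + 0 = -7)
M(-71, 176) + 48538 = -7 + 48538 = 48531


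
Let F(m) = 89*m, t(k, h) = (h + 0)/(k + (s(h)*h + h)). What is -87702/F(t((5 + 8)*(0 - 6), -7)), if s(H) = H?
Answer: -3157272/623 ≈ -5067.9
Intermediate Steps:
t(k, h) = h/(h + k + h²) (t(k, h) = (h + 0)/(k + (h*h + h)) = h/(k + (h² + h)) = h/(k + (h + h²)) = h/(h + k + h²))
-87702/F(t((5 + 8)*(0 - 6), -7)) = -(-526212/89 - 87702*(0 - 6)*(5 + 8)/623) = -87702/(89*(-7/(-7 + 13*(-6) + 49))) = -87702/(89*(-7/(-7 - 78 + 49))) = -87702/(89*(-7/(-36))) = -87702/(89*(-7*(-1/36))) = -87702/(89*(7/36)) = -87702/623/36 = -87702*36/623 = -3157272/623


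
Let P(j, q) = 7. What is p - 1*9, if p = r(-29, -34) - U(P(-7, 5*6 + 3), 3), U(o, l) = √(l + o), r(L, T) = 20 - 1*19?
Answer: -8 - √10 ≈ -11.162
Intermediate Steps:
r(L, T) = 1 (r(L, T) = 20 - 19 = 1)
p = 1 - √10 (p = 1 - √(3 + 7) = 1 - √10 ≈ -2.1623)
p - 1*9 = (1 - √10) - 1*9 = (1 - √10) - 9 = -8 - √10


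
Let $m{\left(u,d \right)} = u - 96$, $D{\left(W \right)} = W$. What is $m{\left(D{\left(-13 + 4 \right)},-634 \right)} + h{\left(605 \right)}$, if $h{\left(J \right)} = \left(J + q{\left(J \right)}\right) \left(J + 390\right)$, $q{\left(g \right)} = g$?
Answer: $1203845$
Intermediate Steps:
$m{\left(u,d \right)} = -96 + u$
$h{\left(J \right)} = 2 J \left(390 + J\right)$ ($h{\left(J \right)} = \left(J + J\right) \left(J + 390\right) = 2 J \left(390 + J\right)$)
$m{\left(D{\left(-13 + 4 \right)},-634 \right)} + h{\left(605 \right)} = \left(-96 + \left(-13 + 4\right)\right) + 2 \cdot 605 \left(390 + 605\right) = \left(-96 - 9\right) + 2 \cdot 605 \cdot 995 = -105 + 1203950 = 1203845$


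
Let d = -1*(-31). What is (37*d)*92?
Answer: 105524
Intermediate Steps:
d = 31
(37*d)*92 = (37*31)*92 = 1147*92 = 105524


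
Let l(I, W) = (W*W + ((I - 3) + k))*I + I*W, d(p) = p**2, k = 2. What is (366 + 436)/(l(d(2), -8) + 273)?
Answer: 802/509 ≈ 1.5756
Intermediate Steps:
l(I, W) = I*W + I*(-1 + I + W**2) (l(I, W) = (W*W + ((I - 3) + 2))*I + I*W = (W**2 + ((-3 + I) + 2))*I + I*W = (W**2 + (-1 + I))*I + I*W = (-1 + I + W**2)*I + I*W = I*(-1 + I + W**2) + I*W = I*W + I*(-1 + I + W**2))
(366 + 436)/(l(d(2), -8) + 273) = (366 + 436)/(2**2*(-1 + 2**2 - 8 + (-8)**2) + 273) = 802/(4*(-1 + 4 - 8 + 64) + 273) = 802/(4*59 + 273) = 802/(236 + 273) = 802/509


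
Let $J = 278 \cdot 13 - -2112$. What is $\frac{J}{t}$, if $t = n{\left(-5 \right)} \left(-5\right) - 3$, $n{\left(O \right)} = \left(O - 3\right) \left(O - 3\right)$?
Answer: $- \frac{5726}{323} \approx -17.728$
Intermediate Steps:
$n{\left(O \right)} = \left(-3 + O\right)^{2}$ ($n{\left(O \right)} = \left(-3 + O\right) \left(-3 + O\right) = \left(-3 + O\right)^{2}$)
$t = -323$ ($t = \left(-3 - 5\right)^{2} \left(-5\right) - 3 = \left(-8\right)^{2} \left(-5\right) - 3 = 64 \left(-5\right) - 3 = -320 - 3 = -323$)
$J = 5726$ ($J = 3614 + 2112 = 5726$)
$\frac{J}{t} = \frac{5726}{-323} = 5726 \left(- \frac{1}{323}\right) = - \frac{5726}{323}$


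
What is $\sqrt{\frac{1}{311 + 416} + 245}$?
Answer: $\frac{2 \sqrt{32372583}}{727} \approx 15.653$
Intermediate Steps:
$\sqrt{\frac{1}{311 + 416} + 245} = \sqrt{\frac{1}{727} + 245} = \sqrt{\frac{178116}{727}} = \frac{2 \sqrt{32372583}}{727}$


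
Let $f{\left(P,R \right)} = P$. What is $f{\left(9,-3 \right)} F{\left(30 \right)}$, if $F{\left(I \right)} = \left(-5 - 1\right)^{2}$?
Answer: $324$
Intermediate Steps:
$F{\left(I \right)} = 36$ ($F{\left(I \right)} = \left(-6\right)^{2} = 36$)
$f{\left(9,-3 \right)} F{\left(30 \right)} = 9 \cdot 36 = 324$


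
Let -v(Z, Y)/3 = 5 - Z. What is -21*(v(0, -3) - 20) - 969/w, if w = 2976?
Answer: 728797/992 ≈ 734.67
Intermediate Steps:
v(Z, Y) = -15 + 3*Z (v(Z, Y) = -3*(5 - Z) = -15 + 3*Z)
-21*(v(0, -3) - 20) - 969/w = -21*((-15 + 3*0) - 20) - 969/2976 = -21*((-15 + 0) - 20) - 969*1/2976 = -21*(-15 - 20) - 323/992 = -21*(-35) - 323/992 = 735 - 323/992 = 728797/992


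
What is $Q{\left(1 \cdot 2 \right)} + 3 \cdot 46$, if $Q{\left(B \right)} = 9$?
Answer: $147$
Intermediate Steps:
$Q{\left(1 \cdot 2 \right)} + 3 \cdot 46 = 9 + 3 \cdot 46 = 9 + 138 = 147$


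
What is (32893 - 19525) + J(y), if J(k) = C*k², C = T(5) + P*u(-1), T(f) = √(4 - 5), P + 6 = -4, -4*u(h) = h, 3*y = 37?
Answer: 233779/18 + 1369*I/9 ≈ 12988.0 + 152.11*I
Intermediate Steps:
y = 37/3 (y = (⅓)*37 = 37/3 ≈ 12.333)
u(h) = -h/4
P = -10 (P = -6 - 4 = -10)
T(f) = I (T(f) = √(-1) = I)
C = -5/2 + I (C = I - (-5)*(-1)/2 = I - 10*¼ = I - 5/2 = -5/2 + I ≈ -2.5 + 1.0*I)
J(k) = k²*(-5/2 + I) (J(k) = (-5/2 + I)*k² = k²*(-5/2 + I))
(32893 - 19525) + J(y) = (32893 - 19525) + (37/3)²*(-5/2 + I) = 13368 + 1369*(-5/2 + I)/9 = 13368 + (-6845/18 + 1369*I/9) = 233779/18 + 1369*I/9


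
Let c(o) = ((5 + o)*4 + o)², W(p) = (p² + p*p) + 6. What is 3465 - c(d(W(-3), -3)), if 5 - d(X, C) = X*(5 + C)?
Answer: -34560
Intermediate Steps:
W(p) = 6 + 2*p² (W(p) = (p² + p²) + 6 = 2*p² + 6 = 6 + 2*p²)
d(X, C) = 5 - X*(5 + C)
c(o) = (20 + 5*o)² (c(o) = ((20 + 4*o) + o)² = (20 + 5*o)²)
3465 - c(d(W(-3), -3)) = 3465 - 25*(4 + (5 - 5*(6 + 2*(-3)²) - 1*(-3)*(6 + 2*(-3)²)))² = 3465 - 25*(4 + (5 - 5*(6 + 2*9) - 1*(-3)*(6 + 2*9)))² = 3465 - 25*(4 + (5 - 5*(6 + 18) - 1*(-3)*(6 + 18)))² = 3465 - 25*(4 + (5 - 5*24 - 1*(-3)*24))² = 3465 - 25*(4 + (5 - 120 + 72))² = 3465 - 25*(4 - 43)² = 3465 - 25*(-39)² = 3465 - 25*1521 = 3465 - 1*38025 = 3465 - 38025 = -34560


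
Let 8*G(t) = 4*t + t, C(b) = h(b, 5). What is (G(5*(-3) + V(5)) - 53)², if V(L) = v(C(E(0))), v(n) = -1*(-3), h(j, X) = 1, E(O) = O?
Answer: 14641/4 ≈ 3660.3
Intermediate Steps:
C(b) = 1
v(n) = 3
V(L) = 3
G(t) = 5*t/8 (G(t) = (4*t + t)/8 = (5*t)/8 = 5*t/8)
(G(5*(-3) + V(5)) - 53)² = (5*(5*(-3) + 3)/8 - 53)² = (5*(-15 + 3)/8 - 53)² = ((5/8)*(-12) - 53)² = (-15/2 - 53)² = (-121/2)² = 14641/4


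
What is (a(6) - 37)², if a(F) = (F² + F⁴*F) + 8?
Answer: 60575089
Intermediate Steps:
a(F) = 8 + F² + F⁵ (a(F) = (F² + F⁵) + 8 = 8 + F² + F⁵)
(a(6) - 37)² = ((8 + 6² + 6⁵) - 37)² = ((8 + 36 + 7776) - 37)² = (7820 - 37)² = 7783² = 60575089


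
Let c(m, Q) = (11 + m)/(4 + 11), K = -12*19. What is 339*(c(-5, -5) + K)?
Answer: -385782/5 ≈ -77156.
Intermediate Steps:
K = -228
c(m, Q) = 11/15 + m/15 (c(m, Q) = (11 + m)/15 = (11 + m)*(1/15) = 11/15 + m/15)
339*(c(-5, -5) + K) = 339*((11/15 + (1/15)*(-5)) - 228) = 339*((11/15 - 1/3) - 228) = 339*(2/5 - 228) = 339*(-1138/5) = -385782/5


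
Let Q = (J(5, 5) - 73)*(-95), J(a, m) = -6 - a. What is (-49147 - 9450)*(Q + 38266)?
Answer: -2709876862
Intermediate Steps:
Q = 7980 (Q = ((-6 - 1*5) - 73)*(-95) = ((-6 - 5) - 73)*(-95) = (-11 - 73)*(-95) = -84*(-95) = 7980)
(-49147 - 9450)*(Q + 38266) = (-49147 - 9450)*(7980 + 38266) = -58597*46246 = -2709876862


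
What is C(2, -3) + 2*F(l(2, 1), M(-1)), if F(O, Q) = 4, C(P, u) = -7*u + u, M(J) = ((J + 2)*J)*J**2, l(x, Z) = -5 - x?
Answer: 26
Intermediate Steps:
M(J) = J**3*(2 + J) (M(J) = ((2 + J)*J)*J**2 = (J*(2 + J))*J**2 = J**3*(2 + J))
C(P, u) = -6*u
C(2, -3) + 2*F(l(2, 1), M(-1)) = -6*(-3) + 2*4 = 18 + 8 = 26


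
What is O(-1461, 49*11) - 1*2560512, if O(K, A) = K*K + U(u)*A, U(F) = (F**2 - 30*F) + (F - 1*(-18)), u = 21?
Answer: -506841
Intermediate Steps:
U(F) = 18 + F**2 - 29*F (U(F) = (F**2 - 30*F) + (F + 18) = (F**2 - 30*F) + (18 + F) = 18 + F**2 - 29*F)
O(K, A) = K**2 - 150*A (O(K, A) = K*K + (18 + 21**2 - 29*21)*A = K**2 + (18 + 441 - 609)*A = K**2 - 150*A)
O(-1461, 49*11) - 1*2560512 = ((-1461)**2 - 7350*11) - 1*2560512 = (2134521 - 150*539) - 2560512 = (2134521 - 80850) - 2560512 = 2053671 - 2560512 = -506841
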